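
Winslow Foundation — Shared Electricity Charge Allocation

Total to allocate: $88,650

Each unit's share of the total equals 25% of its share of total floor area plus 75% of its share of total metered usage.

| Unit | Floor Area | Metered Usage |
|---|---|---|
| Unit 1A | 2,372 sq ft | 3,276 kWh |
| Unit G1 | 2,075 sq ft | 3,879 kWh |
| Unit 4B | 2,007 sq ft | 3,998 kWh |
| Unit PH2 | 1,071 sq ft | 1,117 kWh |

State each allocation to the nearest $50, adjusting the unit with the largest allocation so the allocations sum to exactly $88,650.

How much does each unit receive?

Floor area total 7,525; metered usage total 12,270.
Blended shares (25% floor area + 75% metered usage): Unit 1A 0.2790; Unit G1 0.3060; Unit 4B 0.3111; Unit PH2 0.1039.
Raw shares: Unit 1A 24,737.65; Unit G1 27,130.41; Unit 4B 27,574.96; Unit PH2 9,206.98.
After rounding ($50): Unit 1A $24,750; Unit G1 $27,150; Unit 4B $27,550; Unit PH2 $9,200. Sum = $88,650.
No rounding difference to absorb.

Unit 1A: $24,750; Unit G1: $27,150; Unit 4B: $27,550; Unit PH2: $9,200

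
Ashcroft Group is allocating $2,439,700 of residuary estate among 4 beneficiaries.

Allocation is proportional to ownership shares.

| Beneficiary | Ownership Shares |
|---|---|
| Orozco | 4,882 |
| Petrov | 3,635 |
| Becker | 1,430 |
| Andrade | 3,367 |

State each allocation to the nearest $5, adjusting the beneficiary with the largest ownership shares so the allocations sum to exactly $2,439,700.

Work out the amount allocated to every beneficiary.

Combined ownership shares = 13,314.
Pro-rata amounts: Orozco 4,882/13,314 × $2,439,700 = 894,593.32; Petrov 3,635/13,314 × $2,439,700 = 666,089.04; Becker 1,430/13,314 × $2,439,700 = 262,037.78; Andrade 3,367/13,314 × $2,439,700 = 616,979.86.
Rounded to nearest $5: Orozco $894,595; Petrov $666,090; Becker $262,040; Andrade $616,980. Sum = $2,439,705.
Difference $2,439,700 − $2,439,705 = −$5 applied to largest ownership shares (Orozco): Orozco becomes $894,590.

Orozco: $894,590 · Petrov: $666,090 · Becker: $262,040 · Andrade: $616,980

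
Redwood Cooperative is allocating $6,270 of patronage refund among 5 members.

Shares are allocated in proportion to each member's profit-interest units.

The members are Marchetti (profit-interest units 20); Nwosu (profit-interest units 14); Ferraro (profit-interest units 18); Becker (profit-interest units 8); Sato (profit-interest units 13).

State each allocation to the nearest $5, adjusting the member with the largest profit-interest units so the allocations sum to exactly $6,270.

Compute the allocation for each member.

Marchetti: $1,725 · Nwosu: $1,200 · Ferraro: $1,545 · Becker: $685 · Sato: $1,115

Sum of profit-interest units: 20 + 14 + 18 + 8 + 13 = 73.
Pro-rata amounts: Marchetti 1,717.81; Nwosu 1,202.47; Ferraro 1,546.03; Becker 687.12; Sato 1,116.58.
After rounding ($5): Marchetti $1,720; Nwosu $1,200; Ferraro $1,545; Becker $685; Sato $1,115. Sum = $6,265.
Difference $6,270 − $6,265 = +$5 applied to largest profit-interest units (Marchetti): Marchetti becomes $1,725.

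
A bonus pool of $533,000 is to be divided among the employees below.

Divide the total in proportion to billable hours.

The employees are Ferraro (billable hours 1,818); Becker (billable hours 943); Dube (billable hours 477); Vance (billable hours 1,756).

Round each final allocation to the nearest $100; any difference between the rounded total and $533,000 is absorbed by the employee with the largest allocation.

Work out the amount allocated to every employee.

Combined billable hours = 4,994.
Raw shares: Ferraro 1,818/4,994 × $533,000 = 194,031.64; Becker 943/4,994 × $533,000 = 100,644.57; Dube 477/4,994 × $533,000 = 50,909.29; Vance 1,756/4,994 × $533,000 = 187,414.50.
Rounded to nearest $100: Ferraro $194,000; Becker $100,600; Dube $50,900; Vance $187,400. Sum = $532,900.
Difference $533,000 − $532,900 = +$100 applied to largest allocation (Ferraro): Ferraro becomes $194,100.

Ferraro: $194,100; Becker: $100,600; Dube: $50,900; Vance: $187,400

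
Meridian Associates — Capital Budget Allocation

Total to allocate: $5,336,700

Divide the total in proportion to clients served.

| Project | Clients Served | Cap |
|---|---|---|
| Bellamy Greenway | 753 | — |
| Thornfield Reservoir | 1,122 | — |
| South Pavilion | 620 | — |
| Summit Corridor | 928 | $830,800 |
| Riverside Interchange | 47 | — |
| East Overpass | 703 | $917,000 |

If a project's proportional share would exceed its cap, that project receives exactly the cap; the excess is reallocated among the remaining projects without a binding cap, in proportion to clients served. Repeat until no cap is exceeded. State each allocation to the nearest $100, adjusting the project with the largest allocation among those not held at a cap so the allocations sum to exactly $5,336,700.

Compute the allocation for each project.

Combined clients served = 4,173.
Unconstrained shares: Bellamy Greenway 962,984.69; Thornfield Reservoir 1,434,885.55; South Pavilion 792,895.76; Summit Corridor 1,186,785.91; Riverside Interchange 60,106.61; East Overpass 899,041.48.
Held at cap: Summit Corridor ($830,800); balance $4,505,900 reallocated over remaining clients served 3,245.
Held at cap: East Overpass ($917,000); balance $3,588,900 reallocated over remaining clients served 2,542.
Redistributed shares: Bellamy Greenway 1,063,116.33 → $1,063,100; Thornfield Reservoir 1,584,085.68 → $1,584,100; South Pavilion 875,341.46 → $875,300; Riverside Interchange 66,356.53 → $66,400.

Bellamy Greenway: $1,063,100 | Thornfield Reservoir: $1,584,100 | South Pavilion: $875,300 | Summit Corridor: $830,800 | Riverside Interchange: $66,400 | East Overpass: $917,000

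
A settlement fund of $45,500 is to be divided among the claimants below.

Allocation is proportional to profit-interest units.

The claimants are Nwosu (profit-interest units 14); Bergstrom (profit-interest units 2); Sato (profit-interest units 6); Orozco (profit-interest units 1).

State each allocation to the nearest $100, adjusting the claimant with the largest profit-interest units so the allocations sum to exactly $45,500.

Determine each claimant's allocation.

Total profit-interest units = 23.
Raw shares: Nwosu 14/23 × $45,500 = 27,695.65; Bergstrom 2/23 × $45,500 = 3,956.52; Sato 6/23 × $45,500 = 11,869.57; Orozco 1/23 × $45,500 = 1,978.26.
Rounded to nearest $100: Nwosu $27,700; Bergstrom $4,000; Sato $11,900; Orozco $2,000. Sum = $45,600.
Difference $45,500 − $45,600 = −$100 applied to largest profit-interest units (Nwosu): Nwosu becomes $27,600.

Nwosu: $27,600 · Bergstrom: $4,000 · Sato: $11,900 · Orozco: $2,000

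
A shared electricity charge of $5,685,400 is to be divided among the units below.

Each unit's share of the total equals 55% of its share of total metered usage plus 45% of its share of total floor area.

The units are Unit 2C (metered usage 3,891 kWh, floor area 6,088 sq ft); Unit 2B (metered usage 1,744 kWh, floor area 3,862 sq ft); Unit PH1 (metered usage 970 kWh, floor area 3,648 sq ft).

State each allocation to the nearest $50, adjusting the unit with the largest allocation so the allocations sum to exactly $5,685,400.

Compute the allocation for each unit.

Unit 2C: $2,987,500 | Unit 2B: $1,552,300 | Unit PH1: $1,145,600

Metered usage total 6,605; floor area total 13,598.
Composite weights (55% metered usage + 45% floor area): Unit 2C 0.5255; Unit 2B 0.2730; Unit PH1 0.2015.
Unrounded shares: Unit 2C 2,987,537.54; Unit 2B 1,552,278.37; Unit PH1 1,145,584.10.
Rounded to nearest $50: Unit 2C $2,987,550; Unit 2B $1,552,300; Unit PH1 $1,145,600. Sum = $5,685,450.
Difference $5,685,400 − $5,685,450 = −$50 applied to largest allocation (Unit 2C): Unit 2C becomes $2,987,500.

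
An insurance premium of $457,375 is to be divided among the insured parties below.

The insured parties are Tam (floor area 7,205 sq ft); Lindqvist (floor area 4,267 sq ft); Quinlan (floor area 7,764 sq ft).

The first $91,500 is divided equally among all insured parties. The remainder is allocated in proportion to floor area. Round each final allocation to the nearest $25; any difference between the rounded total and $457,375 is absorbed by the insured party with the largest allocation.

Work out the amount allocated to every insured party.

First tranche $91,500 split equally: $30,500 each.
Remainder $365,875 by floor area (total 19,236): Tam 137,041.45 → $137,050; Lindqvist 81,159.73 → $81,150; Quinlan 147,673.81 → $147,675.
Totals: Tam $30,500 + $137,050 = $167,550; Lindqvist $30,500 + $81,150 = $111,650; Quinlan $30,500 + $147,675 = $178,175.

Tam: $167,550 | Lindqvist: $111,650 | Quinlan: $178,175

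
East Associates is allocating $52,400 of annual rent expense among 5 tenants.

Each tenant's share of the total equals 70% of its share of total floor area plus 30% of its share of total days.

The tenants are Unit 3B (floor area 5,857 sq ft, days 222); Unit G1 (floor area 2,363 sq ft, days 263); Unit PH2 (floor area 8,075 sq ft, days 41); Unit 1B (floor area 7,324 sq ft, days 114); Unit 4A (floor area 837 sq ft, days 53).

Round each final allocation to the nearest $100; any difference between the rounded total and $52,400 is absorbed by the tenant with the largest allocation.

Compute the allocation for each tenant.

Floor area total 24,456; days total 693.
Composite weights (70% floor area + 30% days): Unit 3B 0.2637; Unit G1 0.1815; Unit PH2 0.2489; Unit 1B 0.2590; Unit 4A 0.0469.
Proportional shares: Unit 3B 13,820.39; Unit G1 9,510.00; Unit PH2 13,041.22; Unit 1B 13,570.78; Unit 4A 2,457.61.
After rounding ($100): Unit 3B $13,800; Unit G1 $9,500; Unit PH2 $13,000; Unit 1B $13,600; Unit 4A $2,500. Sum = $52,400.
Rounded total matches; no reconciliation needed.

Unit 3B: $13,800 | Unit G1: $9,500 | Unit PH2: $13,000 | Unit 1B: $13,600 | Unit 4A: $2,500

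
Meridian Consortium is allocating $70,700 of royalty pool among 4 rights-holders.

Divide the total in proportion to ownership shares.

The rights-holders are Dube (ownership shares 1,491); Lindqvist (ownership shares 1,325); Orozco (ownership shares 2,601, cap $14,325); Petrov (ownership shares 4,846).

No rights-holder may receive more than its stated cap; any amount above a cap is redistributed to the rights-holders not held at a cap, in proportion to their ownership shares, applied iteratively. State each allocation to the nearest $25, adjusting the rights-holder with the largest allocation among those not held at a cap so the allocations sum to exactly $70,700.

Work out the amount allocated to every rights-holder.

Dube: $10,975 | Lindqvist: $9,750 | Orozco: $14,325 | Petrov: $35,650

Total ownership shares = 10,263.
Unconstrained shares: Dube 10,271.24; Lindqvist 9,127.69; Orozco 17,917.83; Petrov 33,383.24.
Cap binds for Orozco ($14,325); balance $56,375 reallocated over remaining ownership shares 7,662.
Remaining shares: Dube 10,970.39 → $10,975; Lindqvist 9,749.00 → $9,750; Petrov 35,655.61 → $35,650.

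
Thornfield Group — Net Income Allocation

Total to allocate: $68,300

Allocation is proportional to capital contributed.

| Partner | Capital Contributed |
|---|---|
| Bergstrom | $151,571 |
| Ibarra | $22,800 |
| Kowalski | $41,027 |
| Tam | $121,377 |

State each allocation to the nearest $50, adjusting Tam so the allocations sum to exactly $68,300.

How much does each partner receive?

Total capital contributed = 336,775.
Raw shares: Bergstrom 151,571/336,775 × $68,300 = 30,739.51; Ibarra 22,800/336,775 × $68,300 = 4,623.98; Kowalski 41,027/336,775 × $68,300 = 8,320.52; Tam 121,377/336,775 × $68,300 = 24,615.99.
At nearest $50: Bergstrom $30,750; Ibarra $4,600; Kowalski $8,300; Tam $24,600. Sum = $68,250.
Difference $68,300 − $68,250 = +$50 applied to Tam: Tam becomes $24,650.

Bergstrom: $30,750 | Ibarra: $4,600 | Kowalski: $8,300 | Tam: $24,650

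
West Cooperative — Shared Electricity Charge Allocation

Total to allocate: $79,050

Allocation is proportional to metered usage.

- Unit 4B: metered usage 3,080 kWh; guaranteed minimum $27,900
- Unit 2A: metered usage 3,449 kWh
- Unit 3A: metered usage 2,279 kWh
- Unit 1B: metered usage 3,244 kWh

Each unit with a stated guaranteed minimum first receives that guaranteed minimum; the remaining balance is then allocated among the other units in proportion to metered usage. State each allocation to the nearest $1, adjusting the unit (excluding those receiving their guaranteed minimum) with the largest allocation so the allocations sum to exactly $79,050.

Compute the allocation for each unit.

Unit 4B: $27,900; Unit 2A: $19,663; Unit 3A: $12,993; Unit 1B: $18,494

Fund the minimums — Unit 4B $27,900. Balance $51,150.
Balance split over remaining metered usage 8,972: Unit 2A 19,662.99 → $19,663; Unit 3A 12,992.74 → $12,993; Unit 1B 18,494.27 → $18,494.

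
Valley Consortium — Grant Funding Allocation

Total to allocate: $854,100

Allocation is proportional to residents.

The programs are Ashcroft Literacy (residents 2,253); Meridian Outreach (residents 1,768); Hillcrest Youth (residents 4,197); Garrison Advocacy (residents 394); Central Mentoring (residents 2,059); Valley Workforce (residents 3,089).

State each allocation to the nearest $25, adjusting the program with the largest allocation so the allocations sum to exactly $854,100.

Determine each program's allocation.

Ashcroft Literacy: $139,850 | Meridian Outreach: $109,750 | Hillcrest Youth: $260,500 | Garrison Advocacy: $24,450 | Central Mentoring: $127,800 | Valley Workforce: $191,750

Total residents = 13,760.
Raw shares: Ashcroft Literacy 2,253/13,760 × $854,100 = 139,846.46; Meridian Outreach 1,768/13,760 × $854,100 = 109,741.92; Hillcrest Youth 4,197/13,760 × $854,100 = 260,512.91; Garrison Advocacy 394/13,760 × $854,100 = 24,456.06; Central Mentoring 2,059/13,760 × $854,100 = 127,804.64; Valley Workforce 3,089/13,760 × $854,100 = 191,738.00.
After rounding ($25): Ashcroft Literacy $139,850; Meridian Outreach $109,750; Hillcrest Youth $260,525; Garrison Advocacy $24,450; Central Mentoring $127,800; Valley Workforce $191,750. Sum = $854,125.
Difference $854,100 − $854,125 = −$25 applied to largest allocation (Hillcrest Youth): Hillcrest Youth becomes $260,500.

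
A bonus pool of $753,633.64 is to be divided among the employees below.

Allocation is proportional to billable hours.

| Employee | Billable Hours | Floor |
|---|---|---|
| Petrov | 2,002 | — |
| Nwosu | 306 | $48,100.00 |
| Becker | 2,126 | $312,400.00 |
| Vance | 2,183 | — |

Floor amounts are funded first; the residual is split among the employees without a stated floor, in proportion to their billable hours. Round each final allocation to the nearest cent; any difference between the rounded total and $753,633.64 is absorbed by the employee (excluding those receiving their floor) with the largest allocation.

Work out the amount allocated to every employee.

Fund the minimums — Nwosu $48,100.00; Becker $312,400.00. Balance $393,133.64.
Balance split over remaining billable hours 4,185: Petrov 188,065.3637 → $188,065.36; Vance 205,068.2763 → $205,068.28.

Petrov: $188,065.36 | Nwosu: $48,100.00 | Becker: $312,400.00 | Vance: $205,068.28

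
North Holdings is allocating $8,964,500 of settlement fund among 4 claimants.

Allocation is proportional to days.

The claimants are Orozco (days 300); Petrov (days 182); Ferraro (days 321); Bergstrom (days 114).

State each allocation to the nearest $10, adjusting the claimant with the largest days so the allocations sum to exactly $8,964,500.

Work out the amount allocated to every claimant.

Combined days = 917.
Pro-rata amounts: Orozco 300/917 × $8,964,500 = 2,932,769.90; Petrov 182/917 × $8,964,500 = 1,779,213.74; Ferraro 321/917 × $8,964,500 = 3,138,063.79; Bergstrom 114/917 × $8,964,500 = 1,114,452.56.
At nearest $10: Orozco $2,932,770; Petrov $1,779,210; Ferraro $3,138,060; Bergstrom $1,114,450. Sum = $8,964,490.
Difference $8,964,500 − $8,964,490 = +$10 applied to largest days (Ferraro): Ferraro becomes $3,138,070.

Orozco: $2,932,770 | Petrov: $1,779,210 | Ferraro: $3,138,070 | Bergstrom: $1,114,450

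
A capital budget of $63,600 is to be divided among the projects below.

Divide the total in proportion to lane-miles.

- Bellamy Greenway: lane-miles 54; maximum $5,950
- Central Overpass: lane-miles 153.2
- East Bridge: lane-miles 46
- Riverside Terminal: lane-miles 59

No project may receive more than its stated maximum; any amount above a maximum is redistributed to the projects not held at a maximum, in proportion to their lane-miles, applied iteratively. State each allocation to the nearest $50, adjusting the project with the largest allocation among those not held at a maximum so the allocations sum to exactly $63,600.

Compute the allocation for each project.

Sum of lane-miles: 312.2.
Pro-rata shares before constraints: Bellamy Greenway 11,000.64; Central Overpass 31,209.22; East Bridge 9,370.92; Riverside Terminal 12,019.22.
Held at cap: Bellamy Greenway ($5,950); remaining pool $57,650 reallocated over remaining lane-miles 258.2.
Redistributed shares: Central Overpass 34,205.96 → $34,200; East Bridge 10,270.72 → $10,250; Riverside Terminal 13,173.32 → $13,150.
Rounding difference +$50 applied to Central Overpass → $34,250.

Bellamy Greenway: $5,950 · Central Overpass: $34,250 · East Bridge: $10,250 · Riverside Terminal: $13,150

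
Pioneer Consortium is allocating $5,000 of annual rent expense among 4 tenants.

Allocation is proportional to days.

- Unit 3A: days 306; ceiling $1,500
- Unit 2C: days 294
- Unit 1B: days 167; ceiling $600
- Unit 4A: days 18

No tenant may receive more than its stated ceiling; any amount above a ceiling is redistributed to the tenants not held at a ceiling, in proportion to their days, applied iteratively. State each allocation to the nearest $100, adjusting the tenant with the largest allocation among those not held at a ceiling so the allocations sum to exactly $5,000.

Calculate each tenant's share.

Total days = 785.
Unconstrained shares: Unit 3A 1,949.04; Unit 2C 1,872.61; Unit 1B 1,063.69; Unit 4A 114.65.
Capped: Unit 3A ($1,500), Unit 1B ($600); balance $2,900 reallocated over remaining days 312.
Shares after redistribution: Unit 2C 2,732.69 → $2,700; Unit 4A 167.31 → $200.

Unit 3A: $1,500 | Unit 2C: $2,700 | Unit 1B: $600 | Unit 4A: $200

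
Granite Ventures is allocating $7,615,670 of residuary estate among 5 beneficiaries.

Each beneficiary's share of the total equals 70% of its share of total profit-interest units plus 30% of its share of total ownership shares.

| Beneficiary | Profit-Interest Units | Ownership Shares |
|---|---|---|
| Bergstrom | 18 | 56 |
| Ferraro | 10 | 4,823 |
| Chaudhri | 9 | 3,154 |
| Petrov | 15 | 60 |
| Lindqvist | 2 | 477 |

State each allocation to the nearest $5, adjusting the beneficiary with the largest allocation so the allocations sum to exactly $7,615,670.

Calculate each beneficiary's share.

Totals — profit-interest units 54, ownership shares 8,570.
Composite weights (70% profit-interest units + 30% ownership shares): Bergstrom 0.2353; Ferraro 0.2985; Chaudhri 0.2271; Petrov 0.1965; Lindqvist 0.0426.
Unrounded shares: Bergstrom 1,791,918.87; Ferraro 2,272,993.95; Chaudhri 1,729,328.78; Petrov 1,496,820.30; Lindqvist 324,608.10.
At nearest $5: Bergstrom $1,791,920; Ferraro $2,272,995; Chaudhri $1,729,330; Petrov $1,496,820; Lindqvist $324,610. Sum = $7,615,675.
Difference $7,615,670 − $7,615,675 = −$5 applied to largest allocation (Ferraro): Ferraro becomes $2,272,990.

Bergstrom: $1,791,920 · Ferraro: $2,272,990 · Chaudhri: $1,729,330 · Petrov: $1,496,820 · Lindqvist: $324,610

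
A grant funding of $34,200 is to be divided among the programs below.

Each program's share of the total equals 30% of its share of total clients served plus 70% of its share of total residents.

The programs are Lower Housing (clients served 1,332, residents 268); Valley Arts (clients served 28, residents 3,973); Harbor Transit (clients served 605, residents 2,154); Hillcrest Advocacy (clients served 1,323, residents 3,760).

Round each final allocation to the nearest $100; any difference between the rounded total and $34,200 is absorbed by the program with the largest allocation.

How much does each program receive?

Totals — clients served 3,288, residents 10,155.
Combined weights (30% clients served + 70% residents): Lower Housing 0.1400; Valley Arts 0.2764; Harbor Transit 0.2037; Hillcrest Advocacy 0.3799.
Unrounded shares: Lower Housing 4,788.22; Valley Arts 9,453.56; Harbor Transit 6,965.83; Hillcrest Advocacy 12,992.39.
After rounding ($100): Lower Housing $4,800; Valley Arts $9,500; Harbor Transit $7,000; Hillcrest Advocacy $13,000. Sum = $34,300.
Difference $34,200 − $34,300 = −$100 applied to largest allocation (Hillcrest Advocacy): Hillcrest Advocacy becomes $12,900.

Lower Housing: $4,800; Valley Arts: $9,500; Harbor Transit: $7,000; Hillcrest Advocacy: $12,900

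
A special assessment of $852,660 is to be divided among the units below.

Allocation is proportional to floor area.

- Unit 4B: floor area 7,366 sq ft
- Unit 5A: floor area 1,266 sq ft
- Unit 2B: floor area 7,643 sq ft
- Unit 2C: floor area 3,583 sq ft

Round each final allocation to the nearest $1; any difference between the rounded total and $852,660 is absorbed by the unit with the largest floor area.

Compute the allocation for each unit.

Unit 4B: $316,280 · Unit 5A: $54,359 · Unit 2B: $328,175 · Unit 2C: $153,846

Combined floor area = 19,858.
Unrounded shares: Unit 4B 7,366/19,858 × $852,660 = 316,280.27; Unit 5A 1,266/19,858 × $852,660 = 54,359.33; Unit 2B 7,643/19,858 × $852,660 = 328,174.05; Unit 2C 3,583/19,858 × $852,660 = 153,846.35.
Rounded to nearest $1: Unit 4B $316,280; Unit 5A $54,359; Unit 2B $328,174; Unit 2C $153,846. Sum = $852,659.
Difference $852,660 − $852,659 = +$1 applied to largest floor area (Unit 2B): Unit 2B becomes $328,175.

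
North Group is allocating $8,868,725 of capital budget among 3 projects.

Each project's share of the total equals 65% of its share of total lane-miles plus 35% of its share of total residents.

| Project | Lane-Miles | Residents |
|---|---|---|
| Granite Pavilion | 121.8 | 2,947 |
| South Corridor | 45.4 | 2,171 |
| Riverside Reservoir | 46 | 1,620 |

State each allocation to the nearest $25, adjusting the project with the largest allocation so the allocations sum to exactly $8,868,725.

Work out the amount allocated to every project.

Granite Pavilion: $4,650,950 · South Corridor: $2,227,700 · Riverside Reservoir: $1,990,075

Totals — lane-miles 213.2, residents 6,738.
Composite weights (65% lane-miles + 35% residents): Granite Pavilion 0.5244; South Corridor 0.2512; Riverside Reservoir 0.2244.
Proportional shares: Granite Pavilion 4,650,945.74; South Corridor 2,227,695.00; Riverside Reservoir 1,990,084.26.
At nearest $25: Granite Pavilion $4,650,950; South Corridor $2,227,700; Riverside Reservoir $1,990,075. Sum = $8,868,725.
Sum already equals the total — no adjustment.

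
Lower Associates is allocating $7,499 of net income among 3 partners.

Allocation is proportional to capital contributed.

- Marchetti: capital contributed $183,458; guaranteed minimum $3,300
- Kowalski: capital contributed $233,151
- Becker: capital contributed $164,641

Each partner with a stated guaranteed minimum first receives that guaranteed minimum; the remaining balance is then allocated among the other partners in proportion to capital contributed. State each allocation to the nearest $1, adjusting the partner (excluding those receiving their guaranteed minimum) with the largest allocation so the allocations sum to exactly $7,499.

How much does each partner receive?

Marchetti: $3,300; Kowalski: $2,461; Becker: $1,738

Guaranteed amounts: Marchetti $3,300. Balance $4,199.
Balance split over remaining capital contributed 397,792: Kowalski 2,461.09 → $2,461; Becker 1,737.91 → $1,738.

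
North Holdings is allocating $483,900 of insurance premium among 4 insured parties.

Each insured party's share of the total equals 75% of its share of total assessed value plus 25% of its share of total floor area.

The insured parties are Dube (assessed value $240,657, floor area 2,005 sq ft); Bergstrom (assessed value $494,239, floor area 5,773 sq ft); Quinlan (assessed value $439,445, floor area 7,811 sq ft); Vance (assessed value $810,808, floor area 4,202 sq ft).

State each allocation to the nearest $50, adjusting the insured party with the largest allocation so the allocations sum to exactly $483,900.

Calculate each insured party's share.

Dube: $56,250 · Bergstrom: $125,650 · Quinlan: $128,100 · Vance: $173,900

Totals — assessed value 1,985,149, floor area 19,791.
Blended shares (75% assessed value + 25% floor area): Dube 0.1162; Bergstrom 0.2597; Quinlan 0.2647; Vance 0.3594.
Raw shares: Dube 56,252.74; Bergstrom 125,644.98; Quinlan 128,085.08; Vance 173,917.20.
After rounding ($50): Dube $56,250; Bergstrom $125,650; Quinlan $128,100; Vance $173,900. Sum = $483,900.
Sum already equals the total — no adjustment.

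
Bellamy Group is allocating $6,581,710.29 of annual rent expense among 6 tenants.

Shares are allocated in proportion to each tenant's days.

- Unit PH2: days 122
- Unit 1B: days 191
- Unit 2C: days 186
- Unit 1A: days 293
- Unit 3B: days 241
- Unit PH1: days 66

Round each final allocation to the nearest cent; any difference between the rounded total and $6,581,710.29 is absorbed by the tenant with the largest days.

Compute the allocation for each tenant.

Days total: 122 + 191 + 186 + 293 + 241 + 66 = 1,099.
Raw shares: Unit PH2 730,635.7192; Unit 1B 1,143,864.1177; Unit 2C 1,113,920.0309; Unit 1A 1,754,723.4895; Unit 3B 1,443,304.9863; Unit PH1 395,261.9464.
At nearest cent: Unit PH2 $730,635.72; Unit 1B $1,143,864.12; Unit 2C $1,113,920.03; Unit 1A $1,754,723.49; Unit 3B $1,443,304.99; Unit PH1 $395,261.95. Sum = $6,581,710.30.
Difference $6,581,710.29 − $6,581,710.30 = −$0.01 applied to largest days (Unit 1A): Unit 1A becomes $1,754,723.48.

Unit PH2: $730,635.72 | Unit 1B: $1,143,864.12 | Unit 2C: $1,113,920.03 | Unit 1A: $1,754,723.48 | Unit 3B: $1,443,304.99 | Unit PH1: $395,261.95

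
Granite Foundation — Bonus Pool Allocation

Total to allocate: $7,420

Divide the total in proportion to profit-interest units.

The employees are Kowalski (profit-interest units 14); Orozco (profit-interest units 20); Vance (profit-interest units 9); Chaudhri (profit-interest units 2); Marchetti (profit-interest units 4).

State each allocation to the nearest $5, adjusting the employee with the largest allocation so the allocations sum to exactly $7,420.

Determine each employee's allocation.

Profit-interest units total: 49.
Unrounded shares: Kowalski 14/49 × $7,420 = 2,120.00; Orozco 20/49 × $7,420 = 3,028.57; Vance 9/49 × $7,420 = 1,362.86; Chaudhri 2/49 × $7,420 = 302.86; Marchetti 4/49 × $7,420 = 605.71.
At nearest $5: Kowalski $2,120; Orozco $3,030; Vance $1,365; Chaudhri $305; Marchetti $605. Sum = $7,425.
Difference $7,420 − $7,425 = −$5 applied to largest allocation (Orozco): Orozco becomes $3,025.

Kowalski: $2,120 | Orozco: $3,025 | Vance: $1,365 | Chaudhri: $305 | Marchetti: $605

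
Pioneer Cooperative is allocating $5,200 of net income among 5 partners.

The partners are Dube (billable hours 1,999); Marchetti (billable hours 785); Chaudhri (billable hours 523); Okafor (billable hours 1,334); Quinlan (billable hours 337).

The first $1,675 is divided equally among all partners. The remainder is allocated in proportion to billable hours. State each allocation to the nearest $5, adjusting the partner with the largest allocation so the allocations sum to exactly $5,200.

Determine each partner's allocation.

$1,675 shared equally gives $335 per partner.
Remainder $3,525 by billable hours (total 4,978): Dube 1,415.52 → $1,415; Marchetti 555.87 → $555; Chaudhri 370.34 → $370; Okafor 944.63 → $945; Quinlan 238.63 → $240.
Totals: Dube $335 + $1,415 = $1,750; Marchetti $335 + $555 = $890; Chaudhri $335 + $370 = $705; Okafor $335 + $945 = $1,280; Quinlan $335 + $240 = $575.

Dube: $1,750; Marchetti: $890; Chaudhri: $705; Okafor: $1,280; Quinlan: $575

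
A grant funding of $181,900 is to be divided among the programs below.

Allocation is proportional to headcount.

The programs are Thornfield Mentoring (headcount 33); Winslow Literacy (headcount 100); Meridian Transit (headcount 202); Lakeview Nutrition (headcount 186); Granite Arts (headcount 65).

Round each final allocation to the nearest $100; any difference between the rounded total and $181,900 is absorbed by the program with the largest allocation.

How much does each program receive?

Total headcount = 586.
Proportional shares: Thornfield Mentoring 33/586 × $181,900 = 10,243.52; Winslow Literacy 100/586 × $181,900 = 31,040.96; Meridian Transit 202/586 × $181,900 = 62,702.73; Lakeview Nutrition 186/586 × $181,900 = 57,736.18; Granite Arts 65/586 × $181,900 = 20,176.62.
Rounded to nearest $100: Thornfield Mentoring $10,200; Winslow Literacy $31,000; Meridian Transit $62,700; Lakeview Nutrition $57,700; Granite Arts $20,200. Sum = $181,800.
Difference $181,900 − $181,800 = +$100 applied to largest allocation (Meridian Transit): Meridian Transit becomes $62,800.

Thornfield Mentoring: $10,200 | Winslow Literacy: $31,000 | Meridian Transit: $62,800 | Lakeview Nutrition: $57,700 | Granite Arts: $20,200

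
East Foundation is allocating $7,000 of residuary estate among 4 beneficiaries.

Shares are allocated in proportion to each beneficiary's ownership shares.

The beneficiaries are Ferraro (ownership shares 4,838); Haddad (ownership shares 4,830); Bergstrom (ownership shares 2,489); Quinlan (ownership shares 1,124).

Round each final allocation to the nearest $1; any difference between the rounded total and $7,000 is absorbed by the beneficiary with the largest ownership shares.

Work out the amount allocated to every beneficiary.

Combined ownership shares = 4,838 + 4,830 + 2,489 + 1,124 = 13,281.
Unrounded shares: Ferraro 2,549.96; Haddad 2,545.74; Bergstrom 1,311.87; Quinlan 592.43.
At nearest $1: Ferraro $2,550; Haddad $2,546; Bergstrom $1,312; Quinlan $592. Sum = $7,000.
Sum already equals the total — no adjustment.

Ferraro: $2,550 | Haddad: $2,546 | Bergstrom: $1,312 | Quinlan: $592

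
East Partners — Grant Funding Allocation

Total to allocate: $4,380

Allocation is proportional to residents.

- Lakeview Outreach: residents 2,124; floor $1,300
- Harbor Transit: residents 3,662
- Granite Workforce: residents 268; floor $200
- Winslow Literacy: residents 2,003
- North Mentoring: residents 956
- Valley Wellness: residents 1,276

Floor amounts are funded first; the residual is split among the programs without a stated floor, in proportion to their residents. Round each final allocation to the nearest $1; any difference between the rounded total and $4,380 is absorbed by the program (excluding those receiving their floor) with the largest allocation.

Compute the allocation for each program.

Lakeview Outreach: $1,300; Harbor Transit: $1,336; Granite Workforce: $200; Winslow Literacy: $730; North Mentoring: $349; Valley Wellness: $465

Fund the minimums — Lakeview Outreach $1,300; Granite Workforce $200. Remaining pool $2,880.
Remaining pool split over remaining residents 7,897: Harbor Transit 1,335.51 → $1,336; Winslow Literacy 730.48 → $730; North Mentoring 348.65 → $349; Valley Wellness 465.35 → $465.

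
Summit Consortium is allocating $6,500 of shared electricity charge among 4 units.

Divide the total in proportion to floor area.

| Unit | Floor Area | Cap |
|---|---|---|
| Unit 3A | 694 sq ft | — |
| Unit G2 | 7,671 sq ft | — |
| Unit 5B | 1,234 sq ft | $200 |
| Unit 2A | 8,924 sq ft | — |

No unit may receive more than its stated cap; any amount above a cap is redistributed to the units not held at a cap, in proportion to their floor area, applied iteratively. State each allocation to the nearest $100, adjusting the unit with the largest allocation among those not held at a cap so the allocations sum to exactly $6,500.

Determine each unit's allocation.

Sum of floor area: 18,523.
Unconstrained shares: Unit 3A 243.54; Unit G2 2,691.87; Unit 5B 433.03; Unit 2A 3,131.57.
Held at cap: Unit 5B ($200); remaining pool $6,300 reallocated over remaining floor area 17,289.
Shares after redistribution: Unit 3A 252.89 → $300; Unit G2 2,795.26 → $2,800; Unit 2A 3,251.85 → $3,300.
Rounding difference −$100 applied to Unit 2A → $3,200.

Unit 3A: $300 · Unit G2: $2,800 · Unit 5B: $200 · Unit 2A: $3,200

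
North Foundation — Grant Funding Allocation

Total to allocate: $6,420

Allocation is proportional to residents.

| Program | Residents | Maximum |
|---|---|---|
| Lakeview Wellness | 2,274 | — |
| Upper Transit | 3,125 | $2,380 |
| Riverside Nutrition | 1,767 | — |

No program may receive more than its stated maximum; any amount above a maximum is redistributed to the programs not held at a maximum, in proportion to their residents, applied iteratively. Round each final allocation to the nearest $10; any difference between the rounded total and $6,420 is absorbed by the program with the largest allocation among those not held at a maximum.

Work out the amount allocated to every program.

Combined residents = 7,166.
Proportional shares (ignoring caps): Lakeview Wellness 2,037.27; Upper Transit 2,799.68; Riverside Nutrition 1,583.05.
Capped: Upper Transit ($2,380); residual $4,040 reallocated over remaining residents 4,041.
Shares after redistribution: Lakeview Wellness 2,273.44 → $2,270; Riverside Nutrition 1,766.56 → $1,770.

Lakeview Wellness: $2,270 | Upper Transit: $2,380 | Riverside Nutrition: $1,770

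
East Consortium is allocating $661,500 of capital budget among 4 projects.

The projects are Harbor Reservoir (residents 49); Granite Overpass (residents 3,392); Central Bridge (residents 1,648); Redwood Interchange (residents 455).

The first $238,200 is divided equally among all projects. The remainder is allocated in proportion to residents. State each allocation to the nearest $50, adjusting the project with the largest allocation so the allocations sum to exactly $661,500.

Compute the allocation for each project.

Harbor Reservoir: $63,300 | Granite Overpass: $318,500 | Central Bridge: $185,400 | Redwood Interchange: $94,300

Equal tier: $238,200 ÷ 4 = $59,550 apiece.
Remainder $423,300 by residents (total 5,544): Harbor Reservoir 3,741.29 → $3,750; Granite Overpass 258,988.74 → $259,000; Central Bridge 125,829.44 → $125,850; Redwood Interchange 34,740.53 → $34,750.
Rounding difference −$50 on remainder applied to Granite Overpass.
Totals: Harbor Reservoir $59,550 + $3,750 = $63,300; Granite Overpass $59,550 + $258,950 = $318,500; Central Bridge $59,550 + $125,850 = $185,400; Redwood Interchange $59,550 + $34,750 = $94,300.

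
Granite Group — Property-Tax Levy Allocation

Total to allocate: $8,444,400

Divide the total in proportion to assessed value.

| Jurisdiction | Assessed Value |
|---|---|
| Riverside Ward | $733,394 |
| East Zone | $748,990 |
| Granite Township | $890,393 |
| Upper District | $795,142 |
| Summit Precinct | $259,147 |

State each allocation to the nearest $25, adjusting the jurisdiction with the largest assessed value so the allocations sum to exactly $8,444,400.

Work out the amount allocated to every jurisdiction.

Total assessed value = 3,427,066.
Unrounded shares: Riverside Ward 733,394/3,427,066 × $8,444,400 = 1,807,106.22; East Zone 748,990/3,427,066 × $8,444,400 = 1,845,535.26; Granite Township 890,393/3,427,066 × $8,444,400 = 2,193,956.77; Upper District 795,142/3,427,066 × $8,444,400 = 1,959,255.27; Summit Precinct 259,147/3,427,066 × $8,444,400 = 638,546.48.
Rounded to nearest $25: Riverside Ward $1,807,100; East Zone $1,845,525; Granite Township $2,193,950; Upper District $1,959,250; Summit Precinct $638,550. Sum = $8,444,375.
Difference $8,444,400 − $8,444,375 = +$25 applied to largest assessed value (Granite Township): Granite Township becomes $2,193,975.

Riverside Ward: $1,807,100 | East Zone: $1,845,525 | Granite Township: $2,193,975 | Upper District: $1,959,250 | Summit Precinct: $638,550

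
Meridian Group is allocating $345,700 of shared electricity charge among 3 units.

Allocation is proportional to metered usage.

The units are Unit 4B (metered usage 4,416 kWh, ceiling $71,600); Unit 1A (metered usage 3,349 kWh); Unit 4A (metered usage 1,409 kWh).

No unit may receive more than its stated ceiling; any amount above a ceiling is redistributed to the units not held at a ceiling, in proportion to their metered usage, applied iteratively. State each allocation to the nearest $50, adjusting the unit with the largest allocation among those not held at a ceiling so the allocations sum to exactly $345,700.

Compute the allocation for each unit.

Total metered usage = 9,174.
Proportional shares (ignoring caps): Unit 4B 166,406.28; Unit 1A 126,198.96; Unit 4A 53,094.76.
Held at cap: Unit 4B ($71,600); residual $274,100 reallocated over remaining metered usage 4,758.
Redistributed shares: Unit 1A 192,929.99 → $192,950; Unit 4A 81,170.01 → $81,150.

Unit 4B: $71,600 · Unit 1A: $192,950 · Unit 4A: $81,150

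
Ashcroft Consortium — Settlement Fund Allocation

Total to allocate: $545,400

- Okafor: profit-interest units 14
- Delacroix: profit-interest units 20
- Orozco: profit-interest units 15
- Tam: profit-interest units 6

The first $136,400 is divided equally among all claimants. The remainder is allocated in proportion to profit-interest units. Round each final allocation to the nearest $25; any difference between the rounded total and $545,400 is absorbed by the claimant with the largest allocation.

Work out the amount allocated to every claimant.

Okafor: $138,200; Delacroix: $182,825; Orozco: $145,650; Tam: $78,725

First tranche $136,400 split equally: $34,100 each.
Remainder $409,000 by profit-interest units (total 55): Okafor 104,109.09 → $104,100; Delacroix 148,727.27 → $148,725; Orozco 111,545.45 → $111,550; Tam 44,618.18 → $44,625.
Totals: Okafor $34,100 + $104,100 = $138,200; Delacroix $34,100 + $148,725 = $182,825; Orozco $34,100 + $111,550 = $145,650; Tam $34,100 + $44,625 = $78,725.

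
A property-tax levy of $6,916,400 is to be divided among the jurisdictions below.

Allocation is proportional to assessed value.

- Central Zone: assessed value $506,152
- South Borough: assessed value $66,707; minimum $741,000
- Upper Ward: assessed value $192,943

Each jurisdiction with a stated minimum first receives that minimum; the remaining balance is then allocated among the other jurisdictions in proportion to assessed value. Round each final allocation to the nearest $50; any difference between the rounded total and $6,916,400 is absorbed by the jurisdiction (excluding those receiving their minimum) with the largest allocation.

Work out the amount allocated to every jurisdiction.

Minimums first: South Borough $741,000. Residual $6,175,400.
Residual split over remaining assessed value 699,095: Central Zone 4,471,053.38 → $4,471,050; Upper Ward 1,704,346.62 → $1,704,350.

Central Zone: $4,471,050 · South Borough: $741,000 · Upper Ward: $1,704,350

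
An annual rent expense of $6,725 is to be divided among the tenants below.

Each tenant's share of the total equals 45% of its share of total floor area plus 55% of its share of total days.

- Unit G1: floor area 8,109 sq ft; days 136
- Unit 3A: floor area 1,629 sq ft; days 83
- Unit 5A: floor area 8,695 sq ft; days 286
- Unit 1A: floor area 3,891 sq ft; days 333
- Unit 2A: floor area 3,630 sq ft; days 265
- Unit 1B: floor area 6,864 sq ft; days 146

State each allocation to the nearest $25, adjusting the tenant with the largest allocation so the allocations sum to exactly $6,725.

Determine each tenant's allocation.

Unit G1: $1,150 | Unit 3A: $400 | Unit 5A: $1,625 | Unit 1A: $1,350 | Unit 2A: $1,125 | Unit 1B: $1,075

Totals — floor area 32,818, days 1,249.
Composite weights (45% floor area + 55% days): Unit G1 0.1711; Unit 3A 0.0589; Unit 5A 0.2452; Unit 1A 0.2000; Unit 2A 0.1665; Unit 1B 0.1584.
Pro-rata amounts: Unit G1 1,150.50; Unit 3A 396.01; Unit 5A 1,648.74; Unit 1A 1,344.94; Unit 2A 1,119.50; Unit 1B 1,065.31.
At nearest $25: Unit G1 $1,150; Unit 3A $400; Unit 5A $1,650; Unit 1A $1,350; Unit 2A $1,125; Unit 1B $1,075. Sum = $6,750.
Difference $6,725 − $6,750 = −$25 applied to largest allocation (Unit 5A): Unit 5A becomes $1,625.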